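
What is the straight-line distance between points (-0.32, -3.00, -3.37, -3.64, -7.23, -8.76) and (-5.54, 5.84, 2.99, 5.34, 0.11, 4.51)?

√(Σ(x_i - y_i)²) = √((-0.32 - (-5.54))² + (-3 - 5.84)² + (-3.37 - 2.99)² + (-3.64 - 5.34)² + (-7.23 - 0.11)² + (-8.76 - 4.51)²)
= √(5.22² + (-8.84)² + (-6.36)² + (-8.98)² + (-7.34)² + (-13.27)²) = √(27.2484 + 78.1456 + 40.4496 + 80.6404 + 53.8756 + 176.0929) = √456.4525 ≈ 21.3647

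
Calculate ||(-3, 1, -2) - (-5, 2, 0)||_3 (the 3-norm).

(Σ|x_i - y_i|^3)^(1/3) = (|-3 - (-5)|^3 + |1 - 2|^3 + |-2 - 0|^3)^(1/3)
= (2^3 + 1^3 + 2^3)^(1/3) = (8 + 1 + 8)^(1/3) = (17)^(1/3) ≈ 2.5713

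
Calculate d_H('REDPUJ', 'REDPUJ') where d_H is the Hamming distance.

Differing positions: none. Hamming distance = 0.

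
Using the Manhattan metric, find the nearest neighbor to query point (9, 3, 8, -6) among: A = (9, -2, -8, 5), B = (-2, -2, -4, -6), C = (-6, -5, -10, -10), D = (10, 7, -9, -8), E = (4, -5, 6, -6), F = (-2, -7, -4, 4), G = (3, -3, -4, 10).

Distances: d(A) = 32, d(B) = 28, d(C) = 45, d(D) = 24, d(E) = 15, d(F) = 43, d(G) = 40. Nearest: E = (4, -5, 6, -6) with distance 15.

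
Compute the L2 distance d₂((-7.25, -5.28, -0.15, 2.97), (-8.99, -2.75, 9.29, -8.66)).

√(Σ(x_i - y_i)²) = √((-7.25 - (-8.99))² + (-5.28 - (-2.75))² + (-0.15 - 9.29)² + (2.97 - (-8.66))²)
= √(1.74² + (-2.53)² + (-9.44)² + 11.63²) = √(3.0276 + 6.4009 + 89.1136 + 135.2569) = √233.799 ≈ 15.2905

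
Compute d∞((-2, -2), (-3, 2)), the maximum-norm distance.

max(|x_i - y_i|) = max(|-2 - (-3)|, |-2 - 2|) = max(1, 4) = 4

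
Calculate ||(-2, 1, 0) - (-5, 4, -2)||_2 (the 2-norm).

(Σ|x_i - y_i|^2)^(1/2) = (|-2 - (-5)|^2 + |1 - 4|^2 + |0 - (-2)|^2)^(1/2)
= (3^2 + 3^2 + 2^2)^(1/2) = (9 + 9 + 4)^(1/2) = (22)^(1/2) ≈ 4.6904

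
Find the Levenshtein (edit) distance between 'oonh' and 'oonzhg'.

Let D[i][j] be the edit distance between the first i characters of 'oonh' and the first j characters of 'oonzhg', with D[i][0] = i, D[0][j] = j, and D[i][j] = D[i-1][j-1] if the characters match, else 1 + min(D[i-1][j], D[i][j-1], D[i-1][j-1]). Filling the table (rows: prefixes of 'oonh', columns: prefixes of 'oonzhg'):
     ε  o  o  n  z  h  g
  ε  0  1  2  3  4  5  6
  o  1  0  1  2  3  4  5
  o  2  1  0  1  2  3  4
  n  3  2  1  0  1  2  3
  h  4  3  2  1  1  1  2
The bottom-right entry gives D[4][6] = 2, so no sequence of fewer than 2 edits works. Backtracking through the table gives one optimal edit sequence (2 edits):
  oonh → oonzh (ins z @4)
  oonzh → oonzhg (ins g @6)
Edit distance = 2.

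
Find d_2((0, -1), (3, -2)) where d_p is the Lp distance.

(Σ|x_i - y_i|^2)^(1/2) = (|0 - 3|^2 + |-1 - (-2)|^2)^(1/2)
= (3^2 + 1^2)^(1/2) = (9 + 1)^(1/2) = (10)^(1/2) ≈ 3.1623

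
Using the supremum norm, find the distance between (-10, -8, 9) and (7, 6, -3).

max(|x_i - y_i|) = max(|-10 - 7|, |-8 - 6|, |9 - (-3)|) = max(17, 14, 12) = 17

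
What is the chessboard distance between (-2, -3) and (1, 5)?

max(|x_i - y_i|) = max(|-2 - 1|, |-3 - 5|) = max(3, 8) = 8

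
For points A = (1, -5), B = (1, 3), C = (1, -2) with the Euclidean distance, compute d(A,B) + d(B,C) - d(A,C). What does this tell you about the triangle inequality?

d(A,B) = √(0² + 8²) = √64 = 8, d(B,C) = √(0² + 5²) = √25 = 5, d(A,C) = √(0² + 3²) = √9 = 3.
d(A,B) + d(B,C) - d(A,C) = 8 + 5 - 3 = 13 - 3 = 10. This is ≥ 0, so the triangle inequality holds for these points.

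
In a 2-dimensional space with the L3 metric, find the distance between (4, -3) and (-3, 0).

(Σ|x_i - y_i|^3)^(1/3) = (|4 - (-3)|^3 + |-3 - 0|^3)^(1/3)
= (7^3 + 3^3)^(1/3) = (343 + 27)^(1/3) = (370)^(1/3) ≈ 7.1791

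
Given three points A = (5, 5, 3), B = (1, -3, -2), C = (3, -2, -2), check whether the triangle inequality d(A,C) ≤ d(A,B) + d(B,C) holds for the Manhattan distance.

d(A,B) = 4 + 8 + 5 = 17, d(B,C) = 2 + 1 + 0 = 3, d(A,C) = 2 + 7 + 5 = 14.
d(A,C) = 14 ≤ 17 + 3 = 20. Triangle inequality is satisfied.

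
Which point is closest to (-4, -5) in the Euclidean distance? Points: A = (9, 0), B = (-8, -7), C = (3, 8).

Distances: d(A) ≈ 13.9284, d(B) ≈ 4.4721, d(C) ≈ 14.7648. Nearest: B = (-8, -7) with distance 4.4721.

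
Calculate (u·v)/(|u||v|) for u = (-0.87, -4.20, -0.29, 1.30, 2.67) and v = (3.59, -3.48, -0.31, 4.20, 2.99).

With u = (-0.87, -4.20, -0.29, 1.30, 2.67), v = (3.59, -3.48, -0.31, 4.20, 2.99):
u·v = (-0.87)·3.59 + (-4.2)·(-3.48) + (-0.29)·(-0.31) + 1.3·4.2 + 2.67·2.99 = (-3.1233) + 14.616 + 0.0899 + 5.46 + 7.9833 = 25.0259.
|u| = √((-0.87)² + (-4.2)² + (-0.29)² + 1.3² + 2.67²) = √(0.7569 + 17.64 + 0.0841 + 1.69 + 7.1289) = √27.2999, |v| = √(3.59² + (-3.48)² + (-0.31)² + 4.2² + 2.99²) = √(12.8881 + 12.1104 + 0.0961 + 17.64 + 8.9401) = √51.6747.
cos θ = (u·v)/(|u||v|) = 25.0259/(√27.2999·√51.6747) ≈ 0.6663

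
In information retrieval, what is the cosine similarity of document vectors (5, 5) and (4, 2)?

With u = (5, 5), v = (4, 2):
u·v = 5·4 + 5·2 = 20 + 10 = 30.
|u| = √(5² + 5²) = √50, |v| = √(4² + 2²) = √20, so |u||v| = √(50·20) = √1000.
cos θ = (u·v)/(|u||v|) = 30/√1000 ≈ 0.9487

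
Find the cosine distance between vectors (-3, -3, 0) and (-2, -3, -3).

With u = (-3, -3, 0), v = (-2, -3, -3):
u·v = (-3)·(-2) + (-3)·(-3) + 0·(-3) = 6 + 9 + 0 = 15.
|u| = √((-3)² + (-3)² + 0²) = √18, |v| = √((-2)² + (-3)² + (-3)²) = √22, so |u||v| = √(18·22) = √396.
cos θ = (u·v)/(|u||v|) = 15/√396 ≈ 0.7538
Cosine distance = 1 - cos θ ≈ 1 - 0.7538 = 0.2462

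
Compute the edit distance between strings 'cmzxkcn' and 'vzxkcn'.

Let D[i][j] be the edit distance between the first i characters of 'cmzxkcn' and the first j characters of 'vzxkcn', with D[i][0] = i, D[0][j] = j, and D[i][j] = D[i-1][j-1] if the characters match, else 1 + min(D[i-1][j], D[i][j-1], D[i-1][j-1]). Filling the table (rows: prefixes of 'cmzxkcn', columns: prefixes of 'vzxkcn'):
     ε  v  z  x  k  c  n
  ε  0  1  2  3  4  5  6
  c  1  1  2  3  4  4  5
  m  2  2  2  3  4  5  5
  z  3  3  2  3  4  5  6
  x  4  4  3  2  3  4  5
  k  5  5  4  3  2  3  4
  c  6  6  5  4  3  2  3
  n  7  7  6  5  4  3  2
The bottom-right entry gives D[7][6] = 2, so no sequence of fewer than 2 edits works. Backtracking through the table gives one optimal edit sequence (2 edits):
  cmzxkcn → mzxkcn (del c @1)
  mzxkcn → vzxkcn (sub m→v @1)
Edit distance = 2.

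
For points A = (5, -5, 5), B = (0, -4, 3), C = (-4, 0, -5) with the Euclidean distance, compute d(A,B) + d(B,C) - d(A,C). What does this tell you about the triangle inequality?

d(A,B) = √(5² + 1² + 2²) = √30 ≈ 5.4772, d(B,C) = √(4² + 4² + 8²) = √96 ≈ 9.798, d(A,C) = √(9² + 5² + 10²) = √206 ≈ 14.3527.
d(A,B) + d(B,C) - d(A,C) = 5.4772 + 9.798 - 14.3527 = 15.2752 - 14.3527 = 0.9225 (to 4 decimal places). This is ≥ 0, so the triangle inequality holds for these points.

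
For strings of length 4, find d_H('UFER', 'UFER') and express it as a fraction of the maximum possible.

Differing positions: none. Hamming distance = 0. The maximum possible Hamming distance for length-4 strings is 4, so d_H/4 = 0/4 = 0.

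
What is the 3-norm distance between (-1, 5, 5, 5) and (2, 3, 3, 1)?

(Σ|x_i - y_i|^3)^(1/3) = (|-1 - 2|^3 + |5 - 3|^3 + |5 - 3|^3 + |5 - 1|^3)^(1/3)
= (3^3 + 2^3 + 2^3 + 4^3)^(1/3) = (27 + 8 + 8 + 64)^(1/3) = (107)^(1/3) ≈ 4.7475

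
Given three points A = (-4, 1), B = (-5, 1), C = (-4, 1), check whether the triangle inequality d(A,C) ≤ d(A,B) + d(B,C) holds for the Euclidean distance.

d(A,B) = √(1² + 0²) = √1 = 1, d(B,C) = √(1² + 0²) = √1 = 1, d(A,C) = √(0² + 0²) = √0 = 0.
d(A,C) = 0 ≤ 1 + 1 = 2. Triangle inequality is satisfied.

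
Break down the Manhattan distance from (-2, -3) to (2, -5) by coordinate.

Σ|x_i - y_i| = |-2 - 2| + |-3 - (-5)| = 4 + 2 = 6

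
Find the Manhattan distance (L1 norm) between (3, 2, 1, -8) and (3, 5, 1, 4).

Σ|x_i - y_i| = |3 - 3| + |2 - 5| + |1 - 1| + |-8 - 4| = 0 + 3 + 0 + 12 = 15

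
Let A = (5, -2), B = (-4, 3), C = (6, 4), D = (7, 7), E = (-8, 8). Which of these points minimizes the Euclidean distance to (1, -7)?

Distances: d(A) ≈ 6.4031, d(B) ≈ 11.1803, d(C) ≈ 12.083, d(D) ≈ 15.2315, d(E) ≈ 17.4929. Nearest: A = (5, -2) with distance 6.4031.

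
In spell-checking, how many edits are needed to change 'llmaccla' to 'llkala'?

Let D[i][j] be the edit distance between the first i characters of 'llmaccla' and the first j characters of 'llkala', with D[i][0] = i, D[0][j] = j, and D[i][j] = D[i-1][j-1] if the characters match, else 1 + min(D[i-1][j], D[i][j-1], D[i-1][j-1]). Filling the table (rows: prefixes of 'llmaccla', columns: prefixes of 'llkala'):
     ε  l  l  k  a  l  a
  ε  0  1  2  3  4  5  6
  l  1  0  1  2  3  4  5
  l  2  1  0  1  2  3  4
  m  3  2  1  1  2  3  4
  a  4  3  2  2  1  2  3
  c  5  4  3  3  2  2  3
  c  6  5  4  4  3  3  3
  l  7  6  5  5  4  3  4
  a  8  7  6  6  5  4  3
The bottom-right entry gives D[8][6] = 3, so no sequence of fewer than 3 edits works. Backtracking through the table gives one optimal edit sequence (3 edits):
  llmaccla → llkaccla (sub m→k @3)
  llkaccla → llkacla (del c @5)
  llkacla → llkala (del c @5)
Edit distance = 3.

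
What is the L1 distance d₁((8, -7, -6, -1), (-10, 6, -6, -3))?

Σ|x_i - y_i| = |8 - (-10)| + |-7 - 6| + |-6 - (-6)| + |-1 - (-3)| = 18 + 13 + 0 + 2 = 33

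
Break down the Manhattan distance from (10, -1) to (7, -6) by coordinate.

Σ|x_i - y_i| = |10 - 7| + |-1 - (-6)| = 3 + 5 = 8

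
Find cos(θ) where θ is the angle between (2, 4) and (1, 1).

With u = (2, 4), v = (1, 1):
u·v = 2·1 + 4·1 = 2 + 4 = 6.
|u| = √(2² + 4²) = √20, |v| = √(1² + 1²) = √2, so |u||v| = √(20·2) = √40.
cos θ = (u·v)/(|u||v|) = 6/√40 ≈ 0.9487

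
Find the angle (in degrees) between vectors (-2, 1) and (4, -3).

With u = (-2, 1), v = (4, -3):
u·v = (-2)·4 + 1·(-3) = (-8) + (-3) = -11.
|u| = √((-2)² + 1²) = √5, |v| = √(4² + (-3)²) = √25, so |u||v| = √(5·25) = √125.
cos θ = (u·v)/(|u||v|) = -11/√125 ≈ -0.98387
θ = arccos(-0.98387) ≈ 169.7°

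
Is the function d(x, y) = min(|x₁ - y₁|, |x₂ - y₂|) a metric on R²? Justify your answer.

No. d fails identity of indiscernibles: take x = (1, 0) and y = (1, 6). Then d(x,y) = min(|1 - 1|, |0 - 6|) = min(0, 6) = 0, yet x ≠ y.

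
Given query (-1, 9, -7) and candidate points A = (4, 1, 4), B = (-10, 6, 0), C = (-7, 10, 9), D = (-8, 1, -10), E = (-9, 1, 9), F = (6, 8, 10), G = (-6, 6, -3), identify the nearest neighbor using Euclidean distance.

Distances: d(A) ≈ 14.4914, d(B) ≈ 11.7898, d(C) ≈ 17.1172, d(D) ≈ 11.0454, d(E) ≈ 19.5959, d(F) ≈ 18.412, d(G) ≈ 7.0711. Nearest: G = (-6, 6, -3) with distance 7.0711.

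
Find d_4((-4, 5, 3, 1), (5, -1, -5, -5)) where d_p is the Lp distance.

(Σ|x_i - y_i|^4)^(1/4) = (|-4 - 5|^4 + |5 - (-1)|^4 + |3 - (-5)|^4 + |1 - (-5)|^4)^(1/4)
= (9^4 + 6^4 + 8^4 + 6^4)^(1/4) = (6561 + 1296 + 4096 + 1296)^(1/4) = (13249)^(1/4) ≈ 10.7287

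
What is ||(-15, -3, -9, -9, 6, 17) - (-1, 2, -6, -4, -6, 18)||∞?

max(|x_i - y_i|) = max(|-15 - (-1)|, |-3 - 2|, |-9 - (-6)|, |-9 - (-4)|, |6 - (-6)|, |17 - 18|) = max(14, 5, 3, 5, 12, 1) = 14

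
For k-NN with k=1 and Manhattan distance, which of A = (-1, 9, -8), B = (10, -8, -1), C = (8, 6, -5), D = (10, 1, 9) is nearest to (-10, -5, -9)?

Distances: d(A) = 24, d(B) = 31, d(C) = 33, d(D) = 44. Nearest: A = (-1, 9, -8) with distance 24.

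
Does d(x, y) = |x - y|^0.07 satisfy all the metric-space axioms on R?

Yes. With 0 < p = 0.07 ≤ 1, d(x,y) = |x-y|^0.07 is a metric on R. Non-negativity and symmetry are immediate; |x-y|^0.07 = 0 ⟺ |x-y| = 0 ⟺ x = y. For the triangle inequality, the function t ↦ t^0.07 is subadditive on [0,∞) when p ≤ 1, so |x-z|^0.07 ≤ (|x-y| + |y-z|)^0.07 ≤ |x-y|^0.07 + |y-z|^0.07.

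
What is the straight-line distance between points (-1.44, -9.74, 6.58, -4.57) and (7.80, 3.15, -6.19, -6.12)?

√(Σ(x_i - y_i)²) = √((-1.44 - 7.8)² + (-9.74 - 3.15)² + (6.58 - (-6.19))² + (-4.57 - (-6.12))²)
= √((-9.24)² + (-12.89)² + 12.77² + 1.55²) = √(85.3776 + 166.1521 + 163.0729 + 2.4025) = √417.0051 ≈ 20.4207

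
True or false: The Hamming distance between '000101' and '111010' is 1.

Differing positions: 1, 2, 3, 4, 5, 6. Hamming distance = 6, so the claim that d_H = 1 is false.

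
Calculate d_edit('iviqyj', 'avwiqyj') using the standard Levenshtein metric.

Let D[i][j] be the edit distance between the first i characters of 'iviqyj' and the first j characters of 'avwiqyj', with D[i][0] = i, D[0][j] = j, and D[i][j] = D[i-1][j-1] if the characters match, else 1 + min(D[i-1][j], D[i][j-1], D[i-1][j-1]). Filling the table (rows: prefixes of 'iviqyj', columns: prefixes of 'avwiqyj'):
     ε  a  v  w  i  q  y  j
  ε  0  1  2  3  4  5  6  7
  i  1  1  2  3  3  4  5  6
  v  2  2  1  2  3  4  5  6
  i  3  3  2  2  2  3  4  5
  q  4  4  3  3  3  2  3  4
  y  5  5  4  4  4  3  2  3
  j  6  6  5  5  5  4  3  2
The bottom-right entry gives D[6][7] = 2, so no sequence of fewer than 2 edits works. Backtracking through the table gives one optimal edit sequence (2 edits):
  iviqyj → aviqyj (sub i→a @1)
  aviqyj → avwiqyj (ins w @3)
Edit distance = 2.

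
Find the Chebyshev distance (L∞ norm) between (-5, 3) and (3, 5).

max(|x_i - y_i|) = max(|-5 - 3|, |3 - 5|) = max(8, 2) = 8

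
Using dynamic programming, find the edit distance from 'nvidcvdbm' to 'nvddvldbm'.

Let D[i][j] be the edit distance between the first i characters of 'nvidcvdbm' and the first j characters of 'nvddvldbm', with D[i][0] = i, D[0][j] = j, and D[i][j] = D[i-1][j-1] if the characters match, else 1 + min(D[i-1][j], D[i][j-1], D[i-1][j-1]). Filling the table (rows: prefixes of 'nvidcvdbm', columns: prefixes of 'nvddvldbm'):
     ε  n  v  d  d  v  l  d  b  m
  ε  0  1  2  3  4  5  6  7  8  9
  n  1  0  1  2  3  4  5  6  7  8
  v  2  1  0  1  2  3  4  5  6  7
  i  3  2  1  1  2  3  4  5  6  7
  d  4  3  2  1  1  2  3  4  5  6
  c  5  4  3  2  2  2  3  4  5  6
  v  6  5  4  3  3  2  3  4  5  6
  d  7  6  5  4  3  3  3  3  4  5
  b  8  7  6  5  4  4  4  4  3  4
  m  9  8  7  6  5  5  5  5  4  3
The bottom-right entry gives D[9][9] = 3, so no sequence of fewer than 3 edits works. Backtracking through the table gives one optimal edit sequence (3 edits):
  nvidcvdbm → nvddcvdbm (sub i→d @3)
  nvddcvdbm → nvddvvdbm (sub c→v @5)
  nvddvvdbm → nvddvldbm (sub v→l @6)
Edit distance = 3.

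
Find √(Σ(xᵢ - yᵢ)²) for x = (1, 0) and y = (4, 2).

√(Σ(x_i - y_i)²) = √((1 - 4)² + (0 - 2)²)
= √((-3)² + (-2)²) = √(9 + 4) = √13 ≈ 3.6056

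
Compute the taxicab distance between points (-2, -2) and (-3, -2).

Σ|x_i - y_i| = |-2 - (-3)| + |-2 - (-2)| = 1 + 0 = 1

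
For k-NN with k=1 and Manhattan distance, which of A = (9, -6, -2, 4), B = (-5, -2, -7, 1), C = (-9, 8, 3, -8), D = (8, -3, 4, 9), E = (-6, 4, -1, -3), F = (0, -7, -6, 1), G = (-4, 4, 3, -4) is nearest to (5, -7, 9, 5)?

Distances: d(A) = 17, d(B) = 35, d(C) = 48, d(D) = 16, d(E) = 40, d(F) = 24, d(G) = 35. Nearest: D = (8, -3, 4, 9) with distance 16.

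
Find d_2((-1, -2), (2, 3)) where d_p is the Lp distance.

(Σ|x_i - y_i|^2)^(1/2) = (|-1 - 2|^2 + |-2 - 3|^2)^(1/2)
= (3^2 + 5^2)^(1/2) = (9 + 25)^(1/2) = (34)^(1/2) ≈ 5.831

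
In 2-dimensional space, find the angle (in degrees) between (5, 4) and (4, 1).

With u = (5, 4), v = (4, 1):
u·v = 5·4 + 4·1 = 20 + 4 = 24.
|u| = √(5² + 4²) = √41, |v| = √(4² + 1²) = √17, so |u||v| = √(41·17) = √697.
cos θ = (u·v)/(|u||v|) = 24/√697 ≈ 0.909065
θ = arccos(0.909065) ≈ 24.62°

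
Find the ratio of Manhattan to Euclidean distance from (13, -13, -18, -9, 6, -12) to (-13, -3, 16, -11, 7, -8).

L1 = |13 - (-13)| + |-13 - (-3)| + |-18 - 16| + |-9 - (-11)| + |6 - 7| + |-12 - (-8)| = 26 + 10 + 34 + 2 + 1 + 4 = 77
L2 = √(26² + 10² + 34² + 2² + 1² + 4²) = √1953 ≈ 44.1928
L1 ≥ L2 always (equality iff movement is along one axis); L1 > L2 here.
Ratio L1/L2 = 77/√1953 ≈ 1.7424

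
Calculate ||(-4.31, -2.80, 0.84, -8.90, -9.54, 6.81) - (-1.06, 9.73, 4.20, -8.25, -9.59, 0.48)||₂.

√(Σ(x_i - y_i)²) = √((-4.31 - (-1.06))² + (-2.8 - 9.73)² + (0.84 - 4.2)² + (-8.9 - (-8.25))² + (-9.54 - (-9.59))² + (6.81 - 0.48)²)
= √((-3.25)² + (-12.53)² + (-3.36)² + (-0.65)² + 0.05² + 6.33²) = √(10.5625 + 157.0009 + 11.2896 + 0.4225 + 0.0025 + 40.0689) = √219.3469 ≈ 14.8104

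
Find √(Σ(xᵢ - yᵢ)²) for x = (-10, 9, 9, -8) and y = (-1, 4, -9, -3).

√(Σ(x_i - y_i)²) = √((-10 - (-1))² + (9 - 4)² + (9 - (-9))² + (-8 - (-3))²)
= √((-9)² + 5² + 18² + (-5)²) = √(81 + 25 + 324 + 25) = √455 ≈ 21.3307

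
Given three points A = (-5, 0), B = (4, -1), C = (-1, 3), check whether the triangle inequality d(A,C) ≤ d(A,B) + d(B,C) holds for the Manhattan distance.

d(A,B) = 9 + 1 = 10, d(B,C) = 5 + 4 = 9, d(A,C) = 4 + 3 = 7.
d(A,C) = 7 ≤ 10 + 9 = 19. Triangle inequality is satisfied.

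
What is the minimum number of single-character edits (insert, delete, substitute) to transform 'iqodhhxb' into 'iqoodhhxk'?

Let D[i][j] be the edit distance between the first i characters of 'iqodhhxb' and the first j characters of 'iqoodhhxk', with D[i][0] = i, D[0][j] = j, and D[i][j] = D[i-1][j-1] if the characters match, else 1 + min(D[i-1][j], D[i][j-1], D[i-1][j-1]). Filling the table (rows: prefixes of 'iqodhhxb', columns: prefixes of 'iqoodhhxk'):
     ε  i  q  o  o  d  h  h  x  k
  ε  0  1  2  3  4  5  6  7  8  9
  i  1  0  1  2  3  4  5  6  7  8
  q  2  1  0  1  2  3  4  5  6  7
  o  3  2  1  0  1  2  3  4  5  6
  d  4  3  2  1  1  1  2  3  4  5
  h  5  4  3  2  2  2  1  2  3  4
  h  6  5  4  3  3  3  2  1  2  3
  x  7  6  5  4  4  4  3  2  1  2
  b  8  7  6  5  5  5  4  3  2  2
The bottom-right entry gives D[8][9] = 2, so no sequence of fewer than 2 edits works. Backtracking through the table gives one optimal edit sequence (2 edits):
  iqodhhxb → iqoodhhxb (ins o @3)
  iqoodhhxb → iqoodhhxk (sub b→k @9)
Edit distance = 2.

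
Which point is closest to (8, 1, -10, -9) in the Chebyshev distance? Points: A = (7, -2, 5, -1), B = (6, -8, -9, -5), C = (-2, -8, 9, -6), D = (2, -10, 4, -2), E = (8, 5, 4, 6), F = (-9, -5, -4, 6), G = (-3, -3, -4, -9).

Distances: d(A) = 15, d(B) = 9, d(C) = 19, d(D) = 14, d(E) = 15, d(F) = 17, d(G) = 11. Nearest: B = (6, -8, -9, -5) with distance 9.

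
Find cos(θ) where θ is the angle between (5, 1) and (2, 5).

With u = (5, 1), v = (2, 5):
u·v = 5·2 + 1·5 = 10 + 5 = 15.
|u| = √(5² + 1²) = √26, |v| = √(2² + 5²) = √29, so |u||v| = √(26·29) = √754.
cos θ = (u·v)/(|u||v|) = 15/√754 ≈ 0.5463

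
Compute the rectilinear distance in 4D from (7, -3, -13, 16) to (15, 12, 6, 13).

Σ|x_i - y_i| = |7 - 15| + |-3 - 12| + |-13 - 6| + |16 - 13| = 8 + 15 + 19 + 3 = 45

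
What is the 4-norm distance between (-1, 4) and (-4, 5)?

(Σ|x_i - y_i|^4)^(1/4) = (|-1 - (-4)|^4 + |4 - 5|^4)^(1/4)
= (3^4 + 1^4)^(1/4) = (81 + 1)^(1/4) = (82)^(1/4) ≈ 3.0092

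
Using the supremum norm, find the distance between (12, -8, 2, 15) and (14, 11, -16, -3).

max(|x_i - y_i|) = max(|12 - 14|, |-8 - 11|, |2 - (-16)|, |15 - (-3)|) = max(2, 19, 18, 18) = 19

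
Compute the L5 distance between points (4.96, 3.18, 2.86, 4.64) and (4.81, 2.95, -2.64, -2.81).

(Σ|x_i - y_i|^5)^(1/5) = (|4.96 - 4.81|^5 + |3.18 - 2.95|^5 + |2.86 - (-2.64)|^5 + |4.64 - (-2.81)|^5)^(1/5)
= (0.15^5 + 0.23^5 + 5.5^5 + 7.45^5)^(1/5) ≈ (0.0001 + 0.0006 + 5032.8438 + 22949.9299)^(1/5) = (27982.7744)^(1/5) ≈ 7.7514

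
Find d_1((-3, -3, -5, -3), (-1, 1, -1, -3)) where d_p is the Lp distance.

Σ|x_i - y_i| = |-3 - (-1)| + |-3 - 1| + |-5 - (-1)| + |-3 - (-3)| = 2 + 4 + 4 + 0 = 10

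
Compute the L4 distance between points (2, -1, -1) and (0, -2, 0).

(Σ|x_i - y_i|^4)^(1/4) = (|2 - 0|^4 + |-1 - (-2)|^4 + |-1 - 0|^4)^(1/4)
= (2^4 + 1^4 + 1^4)^(1/4) = (16 + 1 + 1)^(1/4) = (18)^(1/4) ≈ 2.0598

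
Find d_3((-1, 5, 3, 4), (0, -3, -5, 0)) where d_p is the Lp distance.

(Σ|x_i - y_i|^3)^(1/3) = (|-1 - 0|^3 + |5 - (-3)|^3 + |3 - (-5)|^3 + |4 - 0|^3)^(1/3)
= (1^3 + 8^3 + 8^3 + 4^3)^(1/3) = (1 + 512 + 512 + 64)^(1/3) = (1089)^(1/3) ≈ 10.2883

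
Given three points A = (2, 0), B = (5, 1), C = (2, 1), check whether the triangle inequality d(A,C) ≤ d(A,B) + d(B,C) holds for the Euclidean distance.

d(A,B) = √(3² + 1²) = √10 ≈ 3.1623, d(B,C) = √(3² + 0²) = √9 = 3, d(A,C) = √(0² + 1²) = √1 = 1.
d(A,C) = 1 ≤ 3.1623 + 3 = 6.1623. Triangle inequality is satisfied.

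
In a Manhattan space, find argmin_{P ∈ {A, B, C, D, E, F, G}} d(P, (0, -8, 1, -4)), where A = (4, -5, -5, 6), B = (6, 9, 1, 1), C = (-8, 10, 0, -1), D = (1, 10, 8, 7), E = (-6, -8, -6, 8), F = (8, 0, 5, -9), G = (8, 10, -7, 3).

Distances: d(A) = 23, d(B) = 28, d(C) = 30, d(D) = 37, d(E) = 25, d(F) = 25, d(G) = 41. Nearest: A = (4, -5, -5, 6) with distance 23.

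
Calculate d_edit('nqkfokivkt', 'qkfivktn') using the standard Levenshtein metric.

Let D[i][j] be the edit distance between the first i characters of 'nqkfokivkt' and the first j characters of 'qkfivktn', with D[i][0] = i, D[0][j] = j, and D[i][j] = D[i-1][j-1] if the characters match, else 1 + min(D[i-1][j], D[i][j-1], D[i-1][j-1]). Filling the table (rows: prefixes of 'nqkfokivkt', columns: prefixes of 'qkfivktn'):
     ε  q  k  f  i  v  k  t  n
  ε  0  1  2  3  4  5  6  7  8
  n  1  1  2  3  4  5  6  7  7
  q  2  1  2  3  4  5  6  7  8
  k  3  2  1  2  3  4  5  6  7
  f  4  3  2  1  2  3  4  5  6
  o  5  4  3  2  2  3  4  5  6
  k  6  5  4  3  3  3  3  4  5
  i  7  6  5  4  3  4  4  4  5
  v  8  7  6  5  4  3  4  5  5
  k  9  8  7  6  5  4  3  4  5
  t 10  9  8  7  6  5  4  3  4
The bottom-right entry gives D[10][8] = 4, so no sequence of fewer than 4 edits works. Backtracking through the table gives one optimal edit sequence (4 edits):
  nqkfokivkt → qkfokivkt (del n @1)
  qkfokivkt → qkfkivkt (del o @4)
  qkfkivkt → qkfivkt (del k @4)
  qkfivkt → qkfivktn (ins n @8)
Edit distance = 4.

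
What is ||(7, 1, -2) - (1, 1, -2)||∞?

max(|x_i - y_i|) = max(|7 - 1|, |1 - 1|, |-2 - (-2)|) = max(6, 0, 0) = 6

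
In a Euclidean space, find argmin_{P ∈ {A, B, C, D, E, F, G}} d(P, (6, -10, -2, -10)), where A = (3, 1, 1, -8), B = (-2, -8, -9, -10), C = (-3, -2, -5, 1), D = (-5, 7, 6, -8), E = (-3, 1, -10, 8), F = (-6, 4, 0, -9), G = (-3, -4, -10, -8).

Distances: d(A) ≈ 11.9583, d(B) ≈ 10.8167, d(C) ≈ 16.5831, d(D) ≈ 21.8632, d(E) ≈ 24.2899, d(F) ≈ 18.5742, d(G) ≈ 13.6015. Nearest: B = (-2, -8, -9, -10) with distance 10.8167.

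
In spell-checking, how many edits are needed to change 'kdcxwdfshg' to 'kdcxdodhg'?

Let D[i][j] be the edit distance between the first i characters of 'kdcxwdfshg' and the first j characters of 'kdcxdodhg', with D[i][0] = i, D[0][j] = j, and D[i][j] = D[i-1][j-1] if the characters match, else 1 + min(D[i-1][j], D[i][j-1], D[i-1][j-1]). Filling the table (rows: prefixes of 'kdcxwdfshg', columns: prefixes of 'kdcxdodhg'):
     ε  k  d  c  x  d  o  d  h  g
  ε  0  1  2  3  4  5  6  7  8  9
  k  1  0  1  2  3  4  5  6  7  8
  d  2  1  0  1  2  3  4  5  6  7
  c  3  2  1  0  1  2  3  4  5  6
  x  4  3  2  1  0  1  2  3  4  5
  w  5  4  3  2  1  1  2  3  4  5
  d  6  5  4  3  2  1  2  2  3  4
  f  7  6  5  4  3  2  2  3  3  4
  s  8  7  6  5  4  3  3  3  4  4
  h  9  8  7  6  5  4  4  4  3  4
  g 10  9  8  7  6  5  5  5  4  3
The bottom-right entry gives D[10][9] = 3, so no sequence of fewer than 3 edits works. Backtracking through the table gives one optimal edit sequence (3 edits):
  kdcxwdfshg → kdcxdfshg (del w @5)
  kdcxdfshg → kdcxdoshg (sub f→o @6)
  kdcxdoshg → kdcxdodhg (sub s→d @7)
Edit distance = 3.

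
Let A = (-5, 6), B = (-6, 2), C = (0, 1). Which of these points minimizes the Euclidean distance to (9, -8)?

Distances: d(A) ≈ 19.799, d(B) ≈ 18.0278, d(C) ≈ 12.7279. Nearest: C = (0, 1) with distance 12.7279.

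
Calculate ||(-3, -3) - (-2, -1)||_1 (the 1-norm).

Σ|x_i - y_i| = |-3 - (-2)| + |-3 - (-1)| = 1 + 2 = 3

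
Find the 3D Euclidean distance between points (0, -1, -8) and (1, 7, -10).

√(Σ(x_i - y_i)²) = √((0 - 1)² + (-1 - 7)² + (-8 - (-10))²)
= √((-1)² + (-8)² + 2²) = √(1 + 64 + 4) = √69 ≈ 8.3066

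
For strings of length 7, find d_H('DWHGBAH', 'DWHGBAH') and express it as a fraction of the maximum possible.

Differing positions: none. Hamming distance = 0. The maximum possible Hamming distance for length-7 strings is 7, so d_H/7 = 0/7 = 0.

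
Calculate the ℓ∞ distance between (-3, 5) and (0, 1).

max(|x_i - y_i|) = max(|-3 - 0|, |5 - 1|) = max(3, 4) = 4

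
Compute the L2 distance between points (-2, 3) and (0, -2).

(Σ|x_i - y_i|^2)^(1/2) = (|-2 - 0|^2 + |3 - (-2)|^2)^(1/2)
= (2^2 + 5^2)^(1/2) = (4 + 25)^(1/2) = (29)^(1/2) ≈ 5.3852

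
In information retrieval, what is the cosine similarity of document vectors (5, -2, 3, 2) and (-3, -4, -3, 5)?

With u = (5, -2, 3, 2), v = (-3, -4, -3, 5):
u·v = 5·(-3) + (-2)·(-4) + 3·(-3) + 2·5 = (-15) + 8 + (-9) + 10 = -6.
|u| = √(5² + (-2)² + 3² + 2²) = √42, |v| = √((-3)² + (-4)² + (-3)² + 5²) = √59, so |u||v| = √(42·59) = √2478.
cos θ = (u·v)/(|u||v|) = -6/√2478 ≈ -0.1205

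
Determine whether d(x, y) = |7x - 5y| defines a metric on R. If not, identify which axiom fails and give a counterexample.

No. d fails symmetry: d(2, 8) = |7·2 - 5·8| = |-26| = 26, but d(8, 2) = |7·8 - 5·2| = |46| = 46. Since 26 ≠ 46, d(x,y) ≠ d(y,x) in general.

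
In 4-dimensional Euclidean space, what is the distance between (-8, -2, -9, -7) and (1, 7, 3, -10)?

√(Σ(x_i - y_i)²) = √((-8 - 1)² + (-2 - 7)² + (-9 - 3)² + (-7 - (-10))²)
= √((-9)² + (-9)² + (-12)² + 3²) = √(81 + 81 + 144 + 9) = √315 ≈ 17.7482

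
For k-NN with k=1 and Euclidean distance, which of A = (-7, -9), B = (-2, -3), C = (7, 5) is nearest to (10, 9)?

Distances: d(A) ≈ 24.7588, d(B) ≈ 16.9706, d(C) = 5. Nearest: C = (7, 5) with distance 5.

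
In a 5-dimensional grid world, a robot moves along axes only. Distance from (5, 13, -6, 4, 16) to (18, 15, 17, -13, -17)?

Σ|x_i - y_i| = |5 - 18| + |13 - 15| + |-6 - 17| + |4 - (-13)| + |16 - (-17)| = 13 + 2 + 23 + 17 + 33 = 88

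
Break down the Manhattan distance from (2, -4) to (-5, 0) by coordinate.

Σ|x_i - y_i| = |2 - (-5)| + |-4 - 0| = 7 + 4 = 11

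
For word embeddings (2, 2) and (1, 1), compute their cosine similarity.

With u = (2, 2), v = (1, 1):
u·v = 2·1 + 2·1 = 2 + 2 = 4.
|u| = √(2² + 2²) = √8, |v| = √(1² + 1²) = √2, so |u||v| = √(8·2) = √16 = 4.
cos θ = (u·v)/(|u||v|) = 4/4 = 1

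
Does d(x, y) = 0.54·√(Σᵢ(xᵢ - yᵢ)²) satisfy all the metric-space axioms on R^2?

Yes. The L2 (Euclidean) norm induces a metric on R^2, and multiplying a metric by a positive constant 0.54 > 0 preserves all four axioms: non-negativity (0.54·||x-y|| ≥ 0), identity (0.54·||x-y|| = 0 ⟺ ||x-y|| = 0 ⟺ x = y), symmetry (||x-y|| = ||y-x||), and the triangle inequality (0.54·||x-z|| ≤ 0.54·||x-y|| + 0.54·||y-z||). So d is a metric.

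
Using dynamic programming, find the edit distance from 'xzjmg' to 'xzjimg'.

Let D[i][j] be the edit distance between the first i characters of 'xzjmg' and the first j characters of 'xzjimg', with D[i][0] = i, D[0][j] = j, and D[i][j] = D[i-1][j-1] if the characters match, else 1 + min(D[i-1][j], D[i][j-1], D[i-1][j-1]). Filling the table (rows: prefixes of 'xzjmg', columns: prefixes of 'xzjimg'):
     ε  x  z  j  i  m  g
  ε  0  1  2  3  4  5  6
  x  1  0  1  2  3  4  5
  z  2  1  0  1  2  3  4
  j  3  2  1  0  1  2  3
  m  4  3  2  1  1  1  2
  g  5  4  3  2  2  2  1
The bottom-right entry gives D[5][6] = 1, so no sequence of fewer than 1 edit works. Backtracking through the table gives one optimal edit sequence (1 edit):
  xzjmg → xzjimg (ins i @4)
Edit distance = 1.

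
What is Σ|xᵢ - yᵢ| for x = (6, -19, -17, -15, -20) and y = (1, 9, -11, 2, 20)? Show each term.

Σ|x_i - y_i| = |6 - 1| + |-19 - 9| + |-17 - (-11)| + |-15 - 2| + |-20 - 20| = 5 + 28 + 6 + 17 + 40 = 96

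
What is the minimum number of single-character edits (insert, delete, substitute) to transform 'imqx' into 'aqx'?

Let D[i][j] be the edit distance between the first i characters of 'imqx' and the first j characters of 'aqx', with D[i][0] = i, D[0][j] = j, and D[i][j] = D[i-1][j-1] if the characters match, else 1 + min(D[i-1][j], D[i][j-1], D[i-1][j-1]). Filling the table (rows: prefixes of 'imqx', columns: prefixes of 'aqx'):
     ε  a  q  x
  ε  0  1  2  3
  i  1  1  2  3
  m  2  2  2  3
  q  3  3  2  3
  x  4  4  3  2
The bottom-right entry gives D[4][3] = 2, so no sequence of fewer than 2 edits works. Backtracking through the table gives one optimal edit sequence (2 edits):
  imqx → mqx (del i @1)
  mqx → aqx (sub m→a @1)
Edit distance = 2.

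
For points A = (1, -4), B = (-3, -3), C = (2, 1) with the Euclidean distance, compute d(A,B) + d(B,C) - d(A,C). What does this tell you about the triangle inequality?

d(A,B) = √(4² + 1²) = √17 ≈ 4.1231, d(B,C) = √(5² + 4²) = √41 ≈ 6.4031, d(A,C) = √(1² + 5²) = √26 ≈ 5.099.
d(A,B) + d(B,C) - d(A,C) = 4.1231 + 6.4031 - 5.099 = 10.5262 - 5.099 = 5.4272 (to 4 decimal places). This is ≥ 0, so the triangle inequality holds for these points.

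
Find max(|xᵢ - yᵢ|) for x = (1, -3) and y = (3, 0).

max(|x_i - y_i|) = max(|1 - 3|, |-3 - 0|) = max(2, 3) = 3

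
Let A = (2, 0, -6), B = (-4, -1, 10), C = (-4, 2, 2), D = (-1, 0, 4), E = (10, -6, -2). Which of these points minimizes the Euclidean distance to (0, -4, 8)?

Distances: d(A) ≈ 14.6969, d(B) ≈ 5.3852, d(C) ≈ 9.3808, d(D) ≈ 5.7446, d(E) ≈ 14.2829. Nearest: B = (-4, -1, 10) with distance 5.3852.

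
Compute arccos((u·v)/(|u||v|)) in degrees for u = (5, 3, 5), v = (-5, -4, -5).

With u = (5, 3, 5), v = (-5, -4, -5):
u·v = 5·(-5) + 3·(-4) + 5·(-5) = (-25) + (-12) + (-25) = -62.
|u| = √(5² + 3² + 5²) = √59, |v| = √((-5)² + (-4)² + (-5)²) = √66, so |u||v| = √(59·66) = √3894.
cos θ = (u·v)/(|u||v|) = -62/√3894 ≈ -0.993559
θ = arccos(-0.993559) ≈ 173.49°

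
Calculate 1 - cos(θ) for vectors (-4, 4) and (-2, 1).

With u = (-4, 4), v = (-2, 1):
u·v = (-4)·(-2) + 4·1 = 8 + 4 = 12.
|u| = √((-4)² + 4²) = √32, |v| = √((-2)² + 1²) = √5, so |u||v| = √(32·5) = √160.
cos θ = (u·v)/(|u||v|) = 12/√160 ≈ 0.9487
Cosine distance = 1 - cos θ ≈ 1 - 0.9487 = 0.0513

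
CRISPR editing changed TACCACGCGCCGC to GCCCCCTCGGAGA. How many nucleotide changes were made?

Differing positions: 1, 2, 5, 7, 10, 11, 13. Hamming distance = 7.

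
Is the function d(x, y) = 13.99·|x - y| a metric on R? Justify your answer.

Yes. Since |x - y| is a metric on R and 13.99 > 0, the positive scalar multiple 13.99·|x - y| is also a metric: scaling by a positive constant preserves non-negativity, identity (d=0 ⟺ |x-y|=0 ⟺ x=y), symmetry, and the triangle inequality.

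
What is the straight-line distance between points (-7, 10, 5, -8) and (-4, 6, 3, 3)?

√(Σ(x_i - y_i)²) = √((-7 - (-4))² + (10 - 6)² + (5 - 3)² + (-8 - 3)²)
= √((-3)² + 4² + 2² + (-11)²) = √(9 + 16 + 4 + 121) = √150 ≈ 12.2474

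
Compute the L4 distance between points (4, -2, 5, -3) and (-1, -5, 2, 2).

(Σ|x_i - y_i|^4)^(1/4) = (|4 - (-1)|^4 + |-2 - (-5)|^4 + |5 - 2|^4 + |-3 - 2|^4)^(1/4)
= (5^4 + 3^4 + 3^4 + 5^4)^(1/4) = (625 + 81 + 81 + 625)^(1/4) = (1412)^(1/4) ≈ 6.13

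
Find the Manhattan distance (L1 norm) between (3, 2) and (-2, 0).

Σ|x_i - y_i| = |3 - (-2)| + |2 - 0| = 5 + 2 = 7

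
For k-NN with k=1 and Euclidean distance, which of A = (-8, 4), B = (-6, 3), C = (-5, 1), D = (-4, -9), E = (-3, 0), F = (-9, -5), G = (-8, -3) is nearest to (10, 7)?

Distances: d(A) ≈ 18.2483, d(B) ≈ 16.4924, d(C) ≈ 16.1555, d(D) ≈ 21.2603, d(E) ≈ 14.7648, d(F) ≈ 22.4722, d(G) ≈ 20.5913. Nearest: E = (-3, 0) with distance 14.7648.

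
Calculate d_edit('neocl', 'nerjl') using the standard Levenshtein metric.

Let D[i][j] be the edit distance between the first i characters of 'neocl' and the first j characters of 'nerjl', with D[i][0] = i, D[0][j] = j, and D[i][j] = D[i-1][j-1] if the characters match, else 1 + min(D[i-1][j], D[i][j-1], D[i-1][j-1]). Filling the table (rows: prefixes of 'neocl', columns: prefixes of 'nerjl'):
     ε  n  e  r  j  l
  ε  0  1  2  3  4  5
  n  1  0  1  2  3  4
  e  2  1  0  1  2  3
  o  3  2  1  1  2  3
  c  4  3  2  2  2  3
  l  5  4  3  3  3  2
The bottom-right entry gives D[5][5] = 2, so no sequence of fewer than 2 edits works. Backtracking through the table gives one optimal edit sequence (2 edits):
  neocl → nercl (sub o→r @3)
  nercl → nerjl (sub c→j @4)
Edit distance = 2.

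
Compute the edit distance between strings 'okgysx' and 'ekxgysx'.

Let D[i][j] be the edit distance between the first i characters of 'okgysx' and the first j characters of 'ekxgysx', with D[i][0] = i, D[0][j] = j, and D[i][j] = D[i-1][j-1] if the characters match, else 1 + min(D[i-1][j], D[i][j-1], D[i-1][j-1]). Filling the table (rows: prefixes of 'okgysx', columns: prefixes of 'ekxgysx'):
     ε  e  k  x  g  y  s  x
  ε  0  1  2  3  4  5  6  7
  o  1  1  2  3  4  5  6  7
  k  2  2  1  2  3  4  5  6
  g  3  3  2  2  2  3  4  5
  y  4  4  3  3  3  2  3  4
  s  5  5  4  4  4  3  2  3
  x  6  6  5  4  5  4  3  2
The bottom-right entry gives D[6][7] = 2, so no sequence of fewer than 2 edits works. Backtracking through the table gives one optimal edit sequence (2 edits):
  okgysx → ekgysx (sub o→e @1)
  ekgysx → ekxgysx (ins x @3)
Edit distance = 2.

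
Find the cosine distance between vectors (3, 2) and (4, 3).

With u = (3, 2), v = (4, 3):
u·v = 3·4 + 2·3 = 12 + 6 = 18.
|u| = √(3² + 2²) = √13, |v| = √(4² + 3²) = √25, so |u||v| = √(13·25) = √325.
cos θ = (u·v)/(|u||v|) = 18/√325 ≈ 0.9985
Cosine distance = 1 - cos θ ≈ 1 - 0.9985 = 0.0015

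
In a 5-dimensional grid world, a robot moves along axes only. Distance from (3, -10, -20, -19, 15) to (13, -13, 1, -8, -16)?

Σ|x_i - y_i| = |3 - 13| + |-10 - (-13)| + |-20 - 1| + |-19 - (-8)| + |15 - (-16)| = 10 + 3 + 21 + 11 + 31 = 76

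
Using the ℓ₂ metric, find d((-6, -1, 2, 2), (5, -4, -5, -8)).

√(Σ(x_i - y_i)²) = √((-6 - 5)² + (-1 - (-4))² + (2 - (-5))² + (2 - (-8))²)
= √((-11)² + 3² + 7² + 10²) = √(121 + 9 + 49 + 100) = √279 ≈ 16.7033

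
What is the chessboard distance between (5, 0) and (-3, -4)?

max(|x_i - y_i|) = max(|5 - (-3)|, |0 - (-4)|) = max(8, 4) = 8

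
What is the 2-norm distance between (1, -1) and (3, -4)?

(Σ|x_i - y_i|^2)^(1/2) = (|1 - 3|^2 + |-1 - (-4)|^2)^(1/2)
= (2^2 + 3^2)^(1/2) = (4 + 9)^(1/2) = (13)^(1/2) ≈ 3.6056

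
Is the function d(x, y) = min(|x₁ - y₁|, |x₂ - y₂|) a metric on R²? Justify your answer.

No. d fails identity of indiscernibles: take x = (3, 0) and y = (3, 1). Then d(x,y) = min(|3 - 3|, |0 - 1|) = min(0, 1) = 0, yet x ≠ y.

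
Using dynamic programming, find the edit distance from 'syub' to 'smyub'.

Let D[i][j] be the edit distance between the first i characters of 'syub' and the first j characters of 'smyub', with D[i][0] = i, D[0][j] = j, and D[i][j] = D[i-1][j-1] if the characters match, else 1 + min(D[i-1][j], D[i][j-1], D[i-1][j-1]). Filling the table (rows: prefixes of 'syub', columns: prefixes of 'smyub'):
     ε  s  m  y  u  b
  ε  0  1  2  3  4  5
  s  1  0  1  2  3  4
  y  2  1  1  1  2  3
  u  3  2  2  2  1  2
  b  4  3  3  3  2  1
The bottom-right entry gives D[4][5] = 1, so no sequence of fewer than 1 edit works. Backtracking through the table gives one optimal edit sequence (1 edit):
  syub → smyub (ins m @2)
Edit distance = 1.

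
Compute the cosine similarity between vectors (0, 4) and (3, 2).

With u = (0, 4), v = (3, 2):
u·v = 0·3 + 4·2 = 0 + 8 = 8.
|u| = √(0² + 4²) = √16, |v| = √(3² + 2²) = √13, so |u||v| = √(16·13) = √208.
cos θ = (u·v)/(|u||v|) = 8/√208 ≈ 0.5547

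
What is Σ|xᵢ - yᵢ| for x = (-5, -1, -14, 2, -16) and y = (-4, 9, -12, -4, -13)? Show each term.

Σ|x_i - y_i| = |-5 - (-4)| + |-1 - 9| + |-14 - (-12)| + |2 - (-4)| + |-16 - (-13)| = 1 + 10 + 2 + 6 + 3 = 22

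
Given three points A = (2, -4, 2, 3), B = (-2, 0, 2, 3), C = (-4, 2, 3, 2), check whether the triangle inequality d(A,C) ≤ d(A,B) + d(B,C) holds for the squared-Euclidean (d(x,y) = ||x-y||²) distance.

d(A,B) = 4² + 4² + 0² + 0² = 32, d(B,C) = 2² + 2² + 1² + 1² = 10, d(A,C) = 6² + 6² + 1² + 1² = 74.
d(A,C) = 74 > 32 + 10 = 42. Triangle inequality is VIOLATED. (Squared-Euclidean is not a metric — this is a counterexample.)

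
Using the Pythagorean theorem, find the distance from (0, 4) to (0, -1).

√(Σ(x_i - y_i)²) = √((0 - 0)² + (4 - (-1))²)
= √(0² + 5²) = √(0 + 25) = √25 = 5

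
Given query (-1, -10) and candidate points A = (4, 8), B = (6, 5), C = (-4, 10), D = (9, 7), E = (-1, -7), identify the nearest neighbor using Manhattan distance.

Distances: d(A) = 23, d(B) = 22, d(C) = 23, d(D) = 27, d(E) = 3. Nearest: E = (-1, -7) with distance 3.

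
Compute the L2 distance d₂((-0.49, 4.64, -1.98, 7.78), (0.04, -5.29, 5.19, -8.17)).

√(Σ(x_i - y_i)²) = √((-0.49 - 0.04)² + (4.64 - (-5.29))² + (-1.98 - 5.19)² + (7.78 - (-8.17))²)
= √((-0.53)² + 9.93² + (-7.17)² + 15.95²) = √(0.2809 + 98.6049 + 51.4089 + 254.4025) = √404.6972 ≈ 20.1171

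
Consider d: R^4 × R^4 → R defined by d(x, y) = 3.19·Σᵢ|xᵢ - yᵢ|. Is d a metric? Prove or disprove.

Yes. The L1 (Manhattan) norm induces a metric on R^4, and multiplying a metric by a positive constant 3.19 > 0 preserves all four axioms: non-negativity (3.19·||x-y|| ≥ 0), identity (3.19·||x-y|| = 0 ⟺ ||x-y|| = 0 ⟺ x = y), symmetry (||x-y|| = ||y-x||), and the triangle inequality (3.19·||x-z|| ≤ 3.19·||x-y|| + 3.19·||y-z||). So d is a metric.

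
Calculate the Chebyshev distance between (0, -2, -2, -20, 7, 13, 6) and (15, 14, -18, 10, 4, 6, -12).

max(|x_i - y_i|) = max(|0 - 15|, |-2 - 14|, |-2 - (-18)|, |-20 - 10|, |7 - 4|, |13 - 6|, |6 - (-12)|) = max(15, 16, 16, 30, 3, 7, 18) = 30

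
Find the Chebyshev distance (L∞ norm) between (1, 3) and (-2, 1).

max(|x_i - y_i|) = max(|1 - (-2)|, |3 - 1|) = max(3, 2) = 3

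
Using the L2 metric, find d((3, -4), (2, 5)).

√(Σ(x_i - y_i)²) = √((3 - 2)² + (-4 - 5)²)
= √(1² + (-9)²) = √(1 + 81) = √82 ≈ 9.0554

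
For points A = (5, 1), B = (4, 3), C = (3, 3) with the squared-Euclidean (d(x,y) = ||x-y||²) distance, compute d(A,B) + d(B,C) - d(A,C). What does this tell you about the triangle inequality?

d(A,B) = 1² + 2² = 5, d(B,C) = 1² + 0² = 1, d(A,C) = 2² + 2² = 8.
d(A,B) + d(B,C) - d(A,C) = 5 + 1 - 8 = 6 - 8 = -2. This is < 0, so the triangle inequality FAILS for these points (squared-Euclidean is not a metric).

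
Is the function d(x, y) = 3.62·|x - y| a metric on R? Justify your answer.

Yes. Since |x - y| is a metric on R and 3.62 > 0, the positive scalar multiple 3.62·|x - y| is also a metric: scaling by a positive constant preserves non-negativity, identity (d=0 ⟺ |x-y|=0 ⟺ x=y), symmetry, and the triangle inequality.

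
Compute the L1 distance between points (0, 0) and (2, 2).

Σ|x_i - y_i| = |0 - 2| + |0 - 2| = 2 + 2 = 4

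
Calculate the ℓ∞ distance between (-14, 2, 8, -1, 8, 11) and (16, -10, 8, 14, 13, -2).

max(|x_i - y_i|) = max(|-14 - 16|, |2 - (-10)|, |8 - 8|, |-1 - 14|, |8 - 13|, |11 - (-2)|) = max(30, 12, 0, 15, 5, 13) = 30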